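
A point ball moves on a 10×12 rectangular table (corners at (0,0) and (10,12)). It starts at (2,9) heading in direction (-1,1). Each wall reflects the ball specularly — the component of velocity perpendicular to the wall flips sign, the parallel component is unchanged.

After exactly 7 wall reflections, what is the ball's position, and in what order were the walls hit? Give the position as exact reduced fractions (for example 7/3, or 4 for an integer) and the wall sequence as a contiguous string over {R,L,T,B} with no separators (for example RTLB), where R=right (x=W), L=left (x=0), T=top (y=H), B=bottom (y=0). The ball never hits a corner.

Final position: (10,7)
Wall sequence: LTRBLTR

1. t=2 → L at (0,11); v=(1,1)
2. t=1 → T at (1,12); v=(1,-1)
3. t=9 → R at (10,3); v=(-1,-1)
4. t=3 → B at (7,0); v=(-1,1)
5. t=7 → L at (0,7); v=(1,1)
6. t=5 → T at (5,12); v=(1,-1)
7. t=5 → R at (10,7); v=(-1,-1)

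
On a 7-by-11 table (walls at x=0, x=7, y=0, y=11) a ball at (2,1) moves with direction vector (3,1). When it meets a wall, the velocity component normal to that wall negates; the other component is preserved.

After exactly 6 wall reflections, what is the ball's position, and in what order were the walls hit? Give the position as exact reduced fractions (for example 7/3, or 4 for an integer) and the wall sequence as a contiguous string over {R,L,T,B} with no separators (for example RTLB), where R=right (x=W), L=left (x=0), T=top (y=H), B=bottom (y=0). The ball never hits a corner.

Final position: (7,10)
Wall sequence: RLRLTR

1. t=5/3 → R at (7,8/3); v=(-3,1)
2. t=7/3 → L at (0,5); v=(3,1)
3. t=7/3 → R at (7,22/3); v=(-3,1)
4. t=7/3 → L at (0,29/3); v=(3,1)
5. t=4/3 → T at (4,11); v=(3,-1)
6. t=1 → R at (7,10); v=(-3,-1)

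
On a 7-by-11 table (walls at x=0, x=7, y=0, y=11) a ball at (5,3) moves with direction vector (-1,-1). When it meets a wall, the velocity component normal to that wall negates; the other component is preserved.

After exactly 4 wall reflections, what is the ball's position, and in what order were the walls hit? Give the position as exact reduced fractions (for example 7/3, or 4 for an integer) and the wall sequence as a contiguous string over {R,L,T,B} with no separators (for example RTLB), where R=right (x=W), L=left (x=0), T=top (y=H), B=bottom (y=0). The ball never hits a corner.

Final position: (5,11)
Wall sequence: BLRT

1. t=3 → B at (2,0); v=(-1,1)
2. t=2 → L at (0,2); v=(1,1)
3. t=7 → R at (7,9); v=(-1,1)
4. t=2 → T at (5,11); v=(-1,-1)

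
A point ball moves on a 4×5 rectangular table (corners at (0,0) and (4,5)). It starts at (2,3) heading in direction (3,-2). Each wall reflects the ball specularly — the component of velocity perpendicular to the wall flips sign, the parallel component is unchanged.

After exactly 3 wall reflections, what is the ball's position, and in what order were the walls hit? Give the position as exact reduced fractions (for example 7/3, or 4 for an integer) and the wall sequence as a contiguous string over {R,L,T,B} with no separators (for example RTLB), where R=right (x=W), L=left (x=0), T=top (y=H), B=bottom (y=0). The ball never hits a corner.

Final position: (0,1)
Wall sequence: RBL

1. t=2/3 → R at (4,5/3); v=(-3,-2)
2. t=5/6 → B at (3/2,0); v=(-3,2)
3. t=1/2 → L at (0,1); v=(3,2)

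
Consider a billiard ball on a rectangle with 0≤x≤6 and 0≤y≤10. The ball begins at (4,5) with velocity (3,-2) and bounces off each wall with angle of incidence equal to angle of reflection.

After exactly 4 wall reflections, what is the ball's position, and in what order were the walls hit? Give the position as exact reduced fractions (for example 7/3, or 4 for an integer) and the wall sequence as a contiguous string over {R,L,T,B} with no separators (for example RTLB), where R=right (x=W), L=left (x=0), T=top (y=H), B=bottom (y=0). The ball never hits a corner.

Final position: (6,13/3)
Wall sequence: RBLR

1. t=2/3 → R at (6,11/3); v=(-3,-2)
2. t=11/6 → B at (1/2,0); v=(-3,2)
3. t=1/6 → L at (0,1/3); v=(3,2)
4. t=2 → R at (6,13/3); v=(-3,2)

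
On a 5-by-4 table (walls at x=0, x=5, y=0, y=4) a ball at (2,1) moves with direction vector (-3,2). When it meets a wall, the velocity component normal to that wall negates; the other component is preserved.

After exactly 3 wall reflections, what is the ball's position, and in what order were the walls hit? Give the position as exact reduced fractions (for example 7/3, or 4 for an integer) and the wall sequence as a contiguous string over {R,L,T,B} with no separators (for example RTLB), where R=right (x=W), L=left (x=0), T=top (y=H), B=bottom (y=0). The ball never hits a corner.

Final position: (5,7/3)
Wall sequence: LTR

1. t=2/3 → L at (0,7/3); v=(3,2)
2. t=5/6 → T at (5/2,4); v=(3,-2)
3. t=5/6 → R at (5,7/3); v=(-3,-2)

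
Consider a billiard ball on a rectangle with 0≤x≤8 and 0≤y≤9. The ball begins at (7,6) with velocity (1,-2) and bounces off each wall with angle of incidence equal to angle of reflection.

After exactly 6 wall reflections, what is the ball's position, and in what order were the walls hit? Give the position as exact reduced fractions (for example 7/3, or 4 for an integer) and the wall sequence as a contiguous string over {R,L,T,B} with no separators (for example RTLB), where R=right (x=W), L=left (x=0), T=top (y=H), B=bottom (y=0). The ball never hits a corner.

Final position: (15/2,9)
Wall sequence: RBTLBT

1. t=1 → R at (8,4); v=(-1,-2)
2. t=2 → B at (6,0); v=(-1,2)
3. t=9/2 → T at (3/2,9); v=(-1,-2)
4. t=3/2 → L at (0,6); v=(1,-2)
5. t=3 → B at (3,0); v=(1,2)
6. t=9/2 → T at (15/2,9); v=(1,-2)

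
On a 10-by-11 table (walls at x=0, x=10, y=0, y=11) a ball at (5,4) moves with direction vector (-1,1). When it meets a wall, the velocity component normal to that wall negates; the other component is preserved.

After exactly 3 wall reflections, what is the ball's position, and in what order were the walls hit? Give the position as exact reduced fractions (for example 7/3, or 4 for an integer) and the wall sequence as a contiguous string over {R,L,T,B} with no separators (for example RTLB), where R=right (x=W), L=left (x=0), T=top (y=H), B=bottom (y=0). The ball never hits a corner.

1. t=5 → L at (0,9); v=(1,1)
2. t=2 → T at (2,11); v=(1,-1)
3. t=8 → R at (10,3); v=(-1,-1)

Final position: (10,3)
Wall sequence: LTR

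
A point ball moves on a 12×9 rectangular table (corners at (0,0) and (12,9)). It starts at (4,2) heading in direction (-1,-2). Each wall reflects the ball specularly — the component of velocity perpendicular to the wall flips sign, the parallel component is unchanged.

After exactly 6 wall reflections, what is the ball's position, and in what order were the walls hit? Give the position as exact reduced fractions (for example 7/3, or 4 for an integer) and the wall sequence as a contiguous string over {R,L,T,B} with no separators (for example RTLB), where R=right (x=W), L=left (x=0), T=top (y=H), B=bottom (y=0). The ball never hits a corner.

Final position: (12,6)
Wall sequence: BLTBTR

1. t=1 → B at (3,0); v=(-1,2)
2. t=3 → L at (0,6); v=(1,2)
3. t=3/2 → T at (3/2,9); v=(1,-2)
4. t=9/2 → B at (6,0); v=(1,2)
5. t=9/2 → T at (21/2,9); v=(1,-2)
6. t=3/2 → R at (12,6); v=(-1,-2)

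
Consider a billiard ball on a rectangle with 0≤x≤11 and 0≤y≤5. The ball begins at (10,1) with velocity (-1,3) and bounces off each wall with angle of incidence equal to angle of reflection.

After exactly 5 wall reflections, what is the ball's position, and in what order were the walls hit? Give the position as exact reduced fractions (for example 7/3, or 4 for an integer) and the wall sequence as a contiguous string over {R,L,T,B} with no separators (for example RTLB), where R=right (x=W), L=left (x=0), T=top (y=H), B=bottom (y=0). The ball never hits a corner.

1. t=4/3 → T at (26/3,5); v=(-1,-3)
2. t=5/3 → B at (7,0); v=(-1,3)
3. t=5/3 → T at (16/3,5); v=(-1,-3)
4. t=5/3 → B at (11/3,0); v=(-1,3)
5. t=5/3 → T at (2,5); v=(-1,-3)

Final position: (2,5)
Wall sequence: TBTBT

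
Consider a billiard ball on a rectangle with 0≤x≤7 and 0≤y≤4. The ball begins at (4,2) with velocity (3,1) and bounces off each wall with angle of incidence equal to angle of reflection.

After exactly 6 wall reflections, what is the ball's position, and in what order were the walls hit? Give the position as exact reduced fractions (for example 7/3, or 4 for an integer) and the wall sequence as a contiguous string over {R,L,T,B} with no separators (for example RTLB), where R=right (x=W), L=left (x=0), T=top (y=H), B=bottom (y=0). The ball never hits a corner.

Final position: (0,2)
Wall sequence: RTLRBL

1. t=1 → R at (7,3); v=(-3,1)
2. t=1 → T at (4,4); v=(-3,-1)
3. t=4/3 → L at (0,8/3); v=(3,-1)
4. t=7/3 → R at (7,1/3); v=(-3,-1)
5. t=1/3 → B at (6,0); v=(-3,1)
6. t=2 → L at (0,2); v=(3,1)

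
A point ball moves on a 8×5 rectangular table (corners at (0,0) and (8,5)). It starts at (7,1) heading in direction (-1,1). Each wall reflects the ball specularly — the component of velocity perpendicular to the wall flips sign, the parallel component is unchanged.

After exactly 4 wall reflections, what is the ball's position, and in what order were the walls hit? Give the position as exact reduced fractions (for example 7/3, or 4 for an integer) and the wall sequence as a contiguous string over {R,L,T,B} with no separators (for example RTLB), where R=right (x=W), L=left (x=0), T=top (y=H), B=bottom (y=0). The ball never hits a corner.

Final position: (7,5)
Wall sequence: TLBT

1. t=4 → T at (3,5); v=(-1,-1)
2. t=3 → L at (0,2); v=(1,-1)
3. t=2 → B at (2,0); v=(1,1)
4. t=5 → T at (7,5); v=(1,-1)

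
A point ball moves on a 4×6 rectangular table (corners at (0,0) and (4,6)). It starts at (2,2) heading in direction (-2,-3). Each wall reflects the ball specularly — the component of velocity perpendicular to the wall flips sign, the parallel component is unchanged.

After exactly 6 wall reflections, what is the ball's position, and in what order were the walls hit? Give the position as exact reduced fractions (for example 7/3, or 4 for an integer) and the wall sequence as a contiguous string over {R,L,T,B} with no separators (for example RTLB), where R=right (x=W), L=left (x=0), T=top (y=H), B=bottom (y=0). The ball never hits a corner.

Final position: (0,1)
Wall sequence: BLTRBL

1. t=2/3 → B at (2/3,0); v=(-2,3)
2. t=1/3 → L at (0,1); v=(2,3)
3. t=5/3 → T at (10/3,6); v=(2,-3)
4. t=1/3 → R at (4,5); v=(-2,-3)
5. t=5/3 → B at (2/3,0); v=(-2,3)
6. t=1/3 → L at (0,1); v=(2,3)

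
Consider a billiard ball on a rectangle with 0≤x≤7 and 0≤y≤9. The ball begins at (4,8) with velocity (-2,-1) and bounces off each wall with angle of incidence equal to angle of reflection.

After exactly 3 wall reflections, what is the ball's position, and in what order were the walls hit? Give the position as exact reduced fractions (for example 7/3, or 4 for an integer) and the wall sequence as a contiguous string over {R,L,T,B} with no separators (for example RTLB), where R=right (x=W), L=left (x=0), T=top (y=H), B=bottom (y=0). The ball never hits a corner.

1. t=2 → L at (0,6); v=(2,-1)
2. t=7/2 → R at (7,5/2); v=(-2,-1)
3. t=5/2 → B at (2,0); v=(-2,1)

Final position: (2,0)
Wall sequence: LRB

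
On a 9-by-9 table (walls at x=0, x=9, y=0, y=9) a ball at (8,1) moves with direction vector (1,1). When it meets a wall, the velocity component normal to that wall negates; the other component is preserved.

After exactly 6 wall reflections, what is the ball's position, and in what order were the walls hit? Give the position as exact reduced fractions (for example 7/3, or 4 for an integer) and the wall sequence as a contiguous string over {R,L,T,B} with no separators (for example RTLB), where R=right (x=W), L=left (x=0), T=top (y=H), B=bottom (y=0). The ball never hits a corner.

1. t=1 → R at (9,2); v=(-1,1)
2. t=7 → T at (2,9); v=(-1,-1)
3. t=2 → L at (0,7); v=(1,-1)
4. t=7 → B at (7,0); v=(1,1)
5. t=2 → R at (9,2); v=(-1,1)
6. t=7 → T at (2,9); v=(-1,-1)

Final position: (2,9)
Wall sequence: RTLBRT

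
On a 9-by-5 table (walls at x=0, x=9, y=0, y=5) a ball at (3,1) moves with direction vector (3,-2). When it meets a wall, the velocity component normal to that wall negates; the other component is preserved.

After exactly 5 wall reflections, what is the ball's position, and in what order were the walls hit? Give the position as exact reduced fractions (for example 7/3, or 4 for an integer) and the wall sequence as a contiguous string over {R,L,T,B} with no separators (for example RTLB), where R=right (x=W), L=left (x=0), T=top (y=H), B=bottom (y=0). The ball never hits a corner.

1. t=1/2 → B at (9/2,0); v=(3,2)
2. t=3/2 → R at (9,3); v=(-3,2)
3. t=1 → T at (6,5); v=(-3,-2)
4. t=2 → L at (0,1); v=(3,-2)
5. t=1/2 → B at (3/2,0); v=(3,2)

Final position: (3/2,0)
Wall sequence: BRTLB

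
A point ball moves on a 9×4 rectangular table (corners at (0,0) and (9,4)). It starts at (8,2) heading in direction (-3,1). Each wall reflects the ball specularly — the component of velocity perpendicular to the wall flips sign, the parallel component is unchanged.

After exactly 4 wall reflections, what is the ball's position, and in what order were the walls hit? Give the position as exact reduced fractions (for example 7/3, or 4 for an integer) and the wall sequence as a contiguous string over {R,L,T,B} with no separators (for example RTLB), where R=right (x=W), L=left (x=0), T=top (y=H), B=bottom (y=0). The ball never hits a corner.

1. t=2 → T at (2,4); v=(-3,-1)
2. t=2/3 → L at (0,10/3); v=(3,-1)
3. t=3 → R at (9,1/3); v=(-3,-1)
4. t=1/3 → B at (8,0); v=(-3,1)

Final position: (8,0)
Wall sequence: TLRB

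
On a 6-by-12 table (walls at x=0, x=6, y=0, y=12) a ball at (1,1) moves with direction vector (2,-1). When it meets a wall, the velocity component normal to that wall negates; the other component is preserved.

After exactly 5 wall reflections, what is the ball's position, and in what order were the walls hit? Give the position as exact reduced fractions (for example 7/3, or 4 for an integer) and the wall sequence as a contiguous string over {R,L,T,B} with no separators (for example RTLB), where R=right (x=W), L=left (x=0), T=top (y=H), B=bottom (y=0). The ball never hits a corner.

1. t=1 → B at (3,0); v=(2,1)
2. t=3/2 → R at (6,3/2); v=(-2,1)
3. t=3 → L at (0,9/2); v=(2,1)
4. t=3 → R at (6,15/2); v=(-2,1)
5. t=3 → L at (0,21/2); v=(2,1)

Final position: (0,21/2)
Wall sequence: BRLRL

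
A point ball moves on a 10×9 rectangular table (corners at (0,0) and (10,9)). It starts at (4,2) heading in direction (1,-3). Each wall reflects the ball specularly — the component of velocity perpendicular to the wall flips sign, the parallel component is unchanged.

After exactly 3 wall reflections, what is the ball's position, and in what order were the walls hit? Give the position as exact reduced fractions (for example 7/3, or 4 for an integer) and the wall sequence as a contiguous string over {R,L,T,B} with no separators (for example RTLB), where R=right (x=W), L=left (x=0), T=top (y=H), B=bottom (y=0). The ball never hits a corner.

1. t=2/3 → B at (14/3,0); v=(1,3)
2. t=3 → T at (23/3,9); v=(1,-3)
3. t=7/3 → R at (10,2); v=(-1,-3)

Final position: (10,2)
Wall sequence: BTR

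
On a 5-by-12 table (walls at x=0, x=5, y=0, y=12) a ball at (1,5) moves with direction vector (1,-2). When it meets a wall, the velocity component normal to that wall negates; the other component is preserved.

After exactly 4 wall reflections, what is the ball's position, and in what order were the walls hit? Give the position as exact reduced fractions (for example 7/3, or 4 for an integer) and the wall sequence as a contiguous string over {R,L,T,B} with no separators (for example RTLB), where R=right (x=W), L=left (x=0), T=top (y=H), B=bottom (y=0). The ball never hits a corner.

Final position: (0,11)
Wall sequence: BRTL

1. t=5/2 → B at (7/2,0); v=(1,2)
2. t=3/2 → R at (5,3); v=(-1,2)
3. t=9/2 → T at (1/2,12); v=(-1,-2)
4. t=1/2 → L at (0,11); v=(1,-2)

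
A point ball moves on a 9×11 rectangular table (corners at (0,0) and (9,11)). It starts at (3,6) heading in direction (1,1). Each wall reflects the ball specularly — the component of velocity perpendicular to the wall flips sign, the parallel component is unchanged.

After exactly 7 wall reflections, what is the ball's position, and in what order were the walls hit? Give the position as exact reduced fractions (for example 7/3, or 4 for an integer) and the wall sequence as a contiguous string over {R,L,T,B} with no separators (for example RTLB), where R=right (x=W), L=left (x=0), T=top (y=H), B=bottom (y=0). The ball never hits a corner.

1. t=5 → T at (8,11); v=(1,-1)
2. t=1 → R at (9,10); v=(-1,-1)
3. t=9 → L at (0,1); v=(1,-1)
4. t=1 → B at (1,0); v=(1,1)
5. t=8 → R at (9,8); v=(-1,1)
6. t=3 → T at (6,11); v=(-1,-1)
7. t=6 → L at (0,5); v=(1,-1)

Final position: (0,5)
Wall sequence: TRLBRTL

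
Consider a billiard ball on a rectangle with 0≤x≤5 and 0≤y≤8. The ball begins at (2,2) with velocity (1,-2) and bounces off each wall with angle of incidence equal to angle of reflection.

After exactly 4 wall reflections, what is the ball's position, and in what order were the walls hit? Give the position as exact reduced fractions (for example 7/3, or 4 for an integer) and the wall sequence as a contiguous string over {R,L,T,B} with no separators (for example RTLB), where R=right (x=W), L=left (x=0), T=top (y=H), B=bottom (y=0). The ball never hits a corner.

1. t=1 → B at (3,0); v=(1,2)
2. t=2 → R at (5,4); v=(-1,2)
3. t=2 → T at (3,8); v=(-1,-2)
4. t=3 → L at (0,2); v=(1,-2)

Final position: (0,2)
Wall sequence: BRTL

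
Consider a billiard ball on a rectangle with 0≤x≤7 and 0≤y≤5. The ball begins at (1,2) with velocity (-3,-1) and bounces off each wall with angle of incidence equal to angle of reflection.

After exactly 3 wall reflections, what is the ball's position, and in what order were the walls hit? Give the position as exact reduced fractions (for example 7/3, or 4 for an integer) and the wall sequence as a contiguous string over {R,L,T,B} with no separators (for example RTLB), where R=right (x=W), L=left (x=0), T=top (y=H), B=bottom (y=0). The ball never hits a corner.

Final position: (7,2/3)
Wall sequence: LBR

1. t=1/3 → L at (0,5/3); v=(3,-1)
2. t=5/3 → B at (5,0); v=(3,1)
3. t=2/3 → R at (7,2/3); v=(-3,1)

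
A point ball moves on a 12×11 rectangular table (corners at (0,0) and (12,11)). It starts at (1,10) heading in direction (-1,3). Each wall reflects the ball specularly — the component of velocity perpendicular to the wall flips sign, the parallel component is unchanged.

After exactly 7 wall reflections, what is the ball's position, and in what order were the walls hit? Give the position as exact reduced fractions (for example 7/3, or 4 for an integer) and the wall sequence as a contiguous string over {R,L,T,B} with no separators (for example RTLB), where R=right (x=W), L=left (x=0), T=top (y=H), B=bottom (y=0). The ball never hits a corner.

Final position: (10,11)
Wall sequence: TLBTBRT

1. t=1/3 → T at (2/3,11); v=(-1,-3)
2. t=2/3 → L at (0,9); v=(1,-3)
3. t=3 → B at (3,0); v=(1,3)
4. t=11/3 → T at (20/3,11); v=(1,-3)
5. t=11/3 → B at (31/3,0); v=(1,3)
6. t=5/3 → R at (12,5); v=(-1,3)
7. t=2 → T at (10,11); v=(-1,-3)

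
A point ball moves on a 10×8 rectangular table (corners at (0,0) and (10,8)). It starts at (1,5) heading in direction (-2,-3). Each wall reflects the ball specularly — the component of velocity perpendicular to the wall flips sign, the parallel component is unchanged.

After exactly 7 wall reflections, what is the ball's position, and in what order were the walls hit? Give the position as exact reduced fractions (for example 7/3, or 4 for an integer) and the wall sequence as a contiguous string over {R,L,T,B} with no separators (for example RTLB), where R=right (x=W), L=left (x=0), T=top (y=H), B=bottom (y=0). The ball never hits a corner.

Final position: (0,11/2)
Wall sequence: LBTRBTL

1. t=1/2 → L at (0,7/2); v=(2,-3)
2. t=7/6 → B at (7/3,0); v=(2,3)
3. t=8/3 → T at (23/3,8); v=(2,-3)
4. t=7/6 → R at (10,9/2); v=(-2,-3)
5. t=3/2 → B at (7,0); v=(-2,3)
6. t=8/3 → T at (5/3,8); v=(-2,-3)
7. t=5/6 → L at (0,11/2); v=(2,-3)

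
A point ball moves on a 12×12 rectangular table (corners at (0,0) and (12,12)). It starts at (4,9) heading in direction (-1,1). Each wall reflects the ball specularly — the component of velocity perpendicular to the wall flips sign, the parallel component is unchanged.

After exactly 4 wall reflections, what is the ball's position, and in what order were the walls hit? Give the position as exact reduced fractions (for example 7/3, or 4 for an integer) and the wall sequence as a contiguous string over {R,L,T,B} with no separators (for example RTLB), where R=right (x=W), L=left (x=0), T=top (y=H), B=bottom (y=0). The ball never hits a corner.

1. t=3 → T at (1,12); v=(-1,-1)
2. t=1 → L at (0,11); v=(1,-1)
3. t=11 → B at (11,0); v=(1,1)
4. t=1 → R at (12,1); v=(-1,1)

Final position: (12,1)
Wall sequence: TLBR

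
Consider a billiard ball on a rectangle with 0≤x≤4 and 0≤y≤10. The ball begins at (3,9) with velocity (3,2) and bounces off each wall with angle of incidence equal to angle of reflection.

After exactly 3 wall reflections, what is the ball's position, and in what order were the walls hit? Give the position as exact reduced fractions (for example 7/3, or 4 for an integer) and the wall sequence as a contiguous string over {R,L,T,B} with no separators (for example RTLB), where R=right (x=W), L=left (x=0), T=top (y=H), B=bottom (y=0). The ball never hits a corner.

Final position: (0,23/3)
Wall sequence: RTL

1. t=1/3 → R at (4,29/3); v=(-3,2)
2. t=1/6 → T at (7/2,10); v=(-3,-2)
3. t=7/6 → L at (0,23/3); v=(3,-2)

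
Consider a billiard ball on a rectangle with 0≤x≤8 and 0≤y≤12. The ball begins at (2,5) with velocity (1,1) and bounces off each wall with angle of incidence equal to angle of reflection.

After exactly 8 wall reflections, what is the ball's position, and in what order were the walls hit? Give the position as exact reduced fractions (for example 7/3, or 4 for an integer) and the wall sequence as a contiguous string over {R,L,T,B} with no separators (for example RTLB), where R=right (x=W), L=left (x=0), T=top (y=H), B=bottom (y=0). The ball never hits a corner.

1. t=6 → R at (8,11); v=(-1,1)
2. t=1 → T at (7,12); v=(-1,-1)
3. t=7 → L at (0,5); v=(1,-1)
4. t=5 → B at (5,0); v=(1,1)
5. t=3 → R at (8,3); v=(-1,1)
6. t=8 → L at (0,11); v=(1,1)
7. t=1 → T at (1,12); v=(1,-1)
8. t=7 → R at (8,5); v=(-1,-1)

Final position: (8,5)
Wall sequence: RTLBRLTR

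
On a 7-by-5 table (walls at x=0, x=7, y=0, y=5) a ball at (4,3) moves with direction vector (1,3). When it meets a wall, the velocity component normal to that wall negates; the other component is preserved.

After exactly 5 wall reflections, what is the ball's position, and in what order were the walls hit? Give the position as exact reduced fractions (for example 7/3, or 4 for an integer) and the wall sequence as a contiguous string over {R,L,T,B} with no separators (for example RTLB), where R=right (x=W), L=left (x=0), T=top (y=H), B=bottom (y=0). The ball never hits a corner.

1. t=2/3 → T at (14/3,5); v=(1,-3)
2. t=5/3 → B at (19/3,0); v=(1,3)
3. t=2/3 → R at (7,2); v=(-1,3)
4. t=1 → T at (6,5); v=(-1,-3)
5. t=5/3 → B at (13/3,0); v=(-1,3)

Final position: (13/3,0)
Wall sequence: TBRTB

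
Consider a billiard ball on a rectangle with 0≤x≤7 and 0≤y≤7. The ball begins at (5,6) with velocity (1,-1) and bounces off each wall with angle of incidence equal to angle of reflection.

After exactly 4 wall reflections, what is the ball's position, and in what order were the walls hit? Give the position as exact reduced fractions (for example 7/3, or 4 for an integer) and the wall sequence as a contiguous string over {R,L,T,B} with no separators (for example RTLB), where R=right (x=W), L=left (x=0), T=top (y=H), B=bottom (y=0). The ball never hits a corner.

Final position: (4,7)
Wall sequence: RBLT

1. t=2 → R at (7,4); v=(-1,-1)
2. t=4 → B at (3,0); v=(-1,1)
3. t=3 → L at (0,3); v=(1,1)
4. t=4 → T at (4,7); v=(1,-1)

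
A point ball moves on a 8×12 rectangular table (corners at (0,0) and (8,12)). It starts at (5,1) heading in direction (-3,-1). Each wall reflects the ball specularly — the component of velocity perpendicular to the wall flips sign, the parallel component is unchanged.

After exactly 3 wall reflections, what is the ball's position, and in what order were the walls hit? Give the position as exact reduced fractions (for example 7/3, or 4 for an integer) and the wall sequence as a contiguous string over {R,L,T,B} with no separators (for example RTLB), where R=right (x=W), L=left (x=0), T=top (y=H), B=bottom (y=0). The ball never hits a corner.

Final position: (8,10/3)
Wall sequence: BLR

1. t=1 → B at (2,0); v=(-3,1)
2. t=2/3 → L at (0,2/3); v=(3,1)
3. t=8/3 → R at (8,10/3); v=(-3,1)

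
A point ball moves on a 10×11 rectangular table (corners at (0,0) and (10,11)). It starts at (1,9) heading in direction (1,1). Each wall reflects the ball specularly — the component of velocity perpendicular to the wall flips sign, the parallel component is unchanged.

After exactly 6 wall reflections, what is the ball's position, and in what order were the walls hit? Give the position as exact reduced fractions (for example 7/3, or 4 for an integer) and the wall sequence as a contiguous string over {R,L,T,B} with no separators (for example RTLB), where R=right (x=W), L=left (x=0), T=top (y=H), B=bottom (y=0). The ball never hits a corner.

Final position: (10,6)
Wall sequence: TRBLTR

1. t=2 → T at (3,11); v=(1,-1)
2. t=7 → R at (10,4); v=(-1,-1)
3. t=4 → B at (6,0); v=(-1,1)
4. t=6 → L at (0,6); v=(1,1)
5. t=5 → T at (5,11); v=(1,-1)
6. t=5 → R at (10,6); v=(-1,-1)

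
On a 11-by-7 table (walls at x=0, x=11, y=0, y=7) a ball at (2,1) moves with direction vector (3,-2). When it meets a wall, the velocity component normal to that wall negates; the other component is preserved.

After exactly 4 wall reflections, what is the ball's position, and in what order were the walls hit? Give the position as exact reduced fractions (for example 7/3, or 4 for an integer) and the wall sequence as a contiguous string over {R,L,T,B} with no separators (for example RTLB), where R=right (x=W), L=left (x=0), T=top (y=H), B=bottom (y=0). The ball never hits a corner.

1. t=1/2 → B at (7/2,0); v=(3,2)
2. t=5/2 → R at (11,5); v=(-3,2)
3. t=1 → T at (8,7); v=(-3,-2)
4. t=8/3 → L at (0,5/3); v=(3,-2)

Final position: (0,5/3)
Wall sequence: BRTL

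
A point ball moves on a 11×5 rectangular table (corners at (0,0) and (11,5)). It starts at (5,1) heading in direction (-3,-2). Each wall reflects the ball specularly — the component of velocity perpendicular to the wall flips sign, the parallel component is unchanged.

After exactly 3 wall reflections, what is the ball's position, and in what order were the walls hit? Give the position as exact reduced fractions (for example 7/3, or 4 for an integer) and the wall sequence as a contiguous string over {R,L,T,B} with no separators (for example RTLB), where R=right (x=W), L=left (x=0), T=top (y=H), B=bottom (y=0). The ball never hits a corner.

1. t=1/2 → B at (7/2,0); v=(-3,2)
2. t=7/6 → L at (0,7/3); v=(3,2)
3. t=4/3 → T at (4,5); v=(3,-2)

Final position: (4,5)
Wall sequence: BLT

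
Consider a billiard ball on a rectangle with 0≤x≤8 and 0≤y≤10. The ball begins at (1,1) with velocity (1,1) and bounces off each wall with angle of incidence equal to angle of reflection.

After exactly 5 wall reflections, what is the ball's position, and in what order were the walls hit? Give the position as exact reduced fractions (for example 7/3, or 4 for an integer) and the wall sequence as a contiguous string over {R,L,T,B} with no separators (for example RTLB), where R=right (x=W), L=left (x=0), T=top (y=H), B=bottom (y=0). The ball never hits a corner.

Final position: (8,4)
Wall sequence: RTLBR

1. t=7 → R at (8,8); v=(-1,1)
2. t=2 → T at (6,10); v=(-1,-1)
3. t=6 → L at (0,4); v=(1,-1)
4. t=4 → B at (4,0); v=(1,1)
5. t=4 → R at (8,4); v=(-1,1)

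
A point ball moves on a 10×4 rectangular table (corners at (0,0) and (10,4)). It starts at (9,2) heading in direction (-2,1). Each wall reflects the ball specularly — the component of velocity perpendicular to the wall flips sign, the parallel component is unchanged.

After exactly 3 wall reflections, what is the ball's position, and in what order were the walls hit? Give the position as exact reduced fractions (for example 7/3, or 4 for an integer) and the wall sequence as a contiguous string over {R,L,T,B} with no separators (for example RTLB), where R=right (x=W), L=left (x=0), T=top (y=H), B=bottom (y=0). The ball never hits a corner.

Final position: (3,0)
Wall sequence: TLB

1. t=2 → T at (5,4); v=(-2,-1)
2. t=5/2 → L at (0,3/2); v=(2,-1)
3. t=3/2 → B at (3,0); v=(2,1)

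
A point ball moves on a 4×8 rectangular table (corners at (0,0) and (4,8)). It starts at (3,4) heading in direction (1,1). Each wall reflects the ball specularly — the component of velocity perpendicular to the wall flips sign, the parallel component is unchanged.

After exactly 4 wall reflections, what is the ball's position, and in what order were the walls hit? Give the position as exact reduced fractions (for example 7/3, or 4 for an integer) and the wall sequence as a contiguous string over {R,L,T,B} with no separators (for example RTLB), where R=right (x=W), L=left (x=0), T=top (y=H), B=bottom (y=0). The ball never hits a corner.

1. t=1 → R at (4,5); v=(-1,1)
2. t=3 → T at (1,8); v=(-1,-1)
3. t=1 → L at (0,7); v=(1,-1)
4. t=4 → R at (4,3); v=(-1,-1)

Final position: (4,3)
Wall sequence: RTLR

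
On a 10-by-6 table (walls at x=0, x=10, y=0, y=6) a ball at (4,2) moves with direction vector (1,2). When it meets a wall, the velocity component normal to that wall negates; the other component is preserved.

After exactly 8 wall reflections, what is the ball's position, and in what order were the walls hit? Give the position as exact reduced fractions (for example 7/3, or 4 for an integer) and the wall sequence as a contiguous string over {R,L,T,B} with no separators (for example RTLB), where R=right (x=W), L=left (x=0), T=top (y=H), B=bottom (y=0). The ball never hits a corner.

Final position: (1,0)
Wall sequence: TBRTBTLB

1. t=2 → T at (6,6); v=(1,-2)
2. t=3 → B at (9,0); v=(1,2)
3. t=1 → R at (10,2); v=(-1,2)
4. t=2 → T at (8,6); v=(-1,-2)
5. t=3 → B at (5,0); v=(-1,2)
6. t=3 → T at (2,6); v=(-1,-2)
7. t=2 → L at (0,2); v=(1,-2)
8. t=1 → B at (1,0); v=(1,2)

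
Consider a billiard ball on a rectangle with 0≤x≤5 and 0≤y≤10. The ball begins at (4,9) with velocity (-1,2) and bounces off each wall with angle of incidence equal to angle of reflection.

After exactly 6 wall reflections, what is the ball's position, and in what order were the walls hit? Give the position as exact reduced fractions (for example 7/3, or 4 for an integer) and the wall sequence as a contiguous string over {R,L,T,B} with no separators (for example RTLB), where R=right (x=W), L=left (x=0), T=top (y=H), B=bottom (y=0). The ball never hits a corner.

1. t=1/2 → T at (7/2,10); v=(-1,-2)
2. t=7/2 → L at (0,3); v=(1,-2)
3. t=3/2 → B at (3/2,0); v=(1,2)
4. t=7/2 → R at (5,7); v=(-1,2)
5. t=3/2 → T at (7/2,10); v=(-1,-2)
6. t=7/2 → L at (0,3); v=(1,-2)

Final position: (0,3)
Wall sequence: TLBRTL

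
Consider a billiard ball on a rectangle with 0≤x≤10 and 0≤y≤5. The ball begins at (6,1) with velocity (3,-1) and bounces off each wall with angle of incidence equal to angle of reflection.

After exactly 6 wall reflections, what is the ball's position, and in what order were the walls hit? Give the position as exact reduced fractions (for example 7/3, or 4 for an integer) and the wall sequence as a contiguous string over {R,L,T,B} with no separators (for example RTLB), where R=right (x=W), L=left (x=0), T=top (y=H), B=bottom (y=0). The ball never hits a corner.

1. t=1 → B at (9,0); v=(3,1)
2. t=1/3 → R at (10,1/3); v=(-3,1)
3. t=10/3 → L at (0,11/3); v=(3,1)
4. t=4/3 → T at (4,5); v=(3,-1)
5. t=2 → R at (10,3); v=(-3,-1)
6. t=3 → B at (1,0); v=(-3,1)

Final position: (1,0)
Wall sequence: BRLTRB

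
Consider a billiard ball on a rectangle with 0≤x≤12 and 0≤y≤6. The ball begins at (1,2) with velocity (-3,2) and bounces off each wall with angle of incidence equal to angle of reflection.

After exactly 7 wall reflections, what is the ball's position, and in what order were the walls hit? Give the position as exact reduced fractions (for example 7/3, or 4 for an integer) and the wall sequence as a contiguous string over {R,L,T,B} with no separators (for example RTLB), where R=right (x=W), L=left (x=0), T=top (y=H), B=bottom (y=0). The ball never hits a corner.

1. t=1/3 → L at (0,8/3); v=(3,2)
2. t=5/3 → T at (5,6); v=(3,-2)
3. t=7/3 → R at (12,4/3); v=(-3,-2)
4. t=2/3 → B at (10,0); v=(-3,2)
5. t=3 → T at (1,6); v=(-3,-2)
6. t=1/3 → L at (0,16/3); v=(3,-2)
7. t=8/3 → B at (8,0); v=(3,2)

Final position: (8,0)
Wall sequence: LTRBTLB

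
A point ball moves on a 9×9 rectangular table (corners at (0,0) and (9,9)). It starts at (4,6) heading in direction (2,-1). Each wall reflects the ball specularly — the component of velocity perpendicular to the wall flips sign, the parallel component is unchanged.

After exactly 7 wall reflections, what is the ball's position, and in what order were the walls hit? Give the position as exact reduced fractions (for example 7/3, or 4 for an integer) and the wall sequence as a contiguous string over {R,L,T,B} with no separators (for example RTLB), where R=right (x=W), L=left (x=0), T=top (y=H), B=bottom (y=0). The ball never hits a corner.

1. t=5/2 → R at (9,7/2); v=(-2,-1)
2. t=7/2 → B at (2,0); v=(-2,1)
3. t=1 → L at (0,1); v=(2,1)
4. t=9/2 → R at (9,11/2); v=(-2,1)
5. t=7/2 → T at (2,9); v=(-2,-1)
6. t=1 → L at (0,8); v=(2,-1)
7. t=9/2 → R at (9,7/2); v=(-2,-1)

Final position: (9,7/2)
Wall sequence: RBLRTLR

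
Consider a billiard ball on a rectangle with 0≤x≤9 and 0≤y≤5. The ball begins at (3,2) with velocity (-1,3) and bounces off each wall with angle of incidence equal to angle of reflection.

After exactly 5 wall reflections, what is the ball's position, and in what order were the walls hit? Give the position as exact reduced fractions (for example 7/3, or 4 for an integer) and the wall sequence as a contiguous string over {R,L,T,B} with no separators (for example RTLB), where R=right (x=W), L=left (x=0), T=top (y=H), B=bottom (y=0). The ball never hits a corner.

1. t=1 → T at (2,5); v=(-1,-3)
2. t=5/3 → B at (1/3,0); v=(-1,3)
3. t=1/3 → L at (0,1); v=(1,3)
4. t=4/3 → T at (4/3,5); v=(1,-3)
5. t=5/3 → B at (3,0); v=(1,3)

Final position: (3,0)
Wall sequence: TBLTB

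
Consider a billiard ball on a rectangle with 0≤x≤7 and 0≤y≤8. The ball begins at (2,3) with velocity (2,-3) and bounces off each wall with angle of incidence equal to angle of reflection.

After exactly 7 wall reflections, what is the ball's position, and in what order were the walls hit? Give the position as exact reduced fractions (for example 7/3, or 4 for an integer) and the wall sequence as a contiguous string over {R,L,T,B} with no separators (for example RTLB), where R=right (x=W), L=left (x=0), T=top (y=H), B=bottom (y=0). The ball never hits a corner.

1. t=1 → B at (4,0); v=(2,3)
2. t=3/2 → R at (7,9/2); v=(-2,3)
3. t=7/6 → T at (14/3,8); v=(-2,-3)
4. t=7/3 → L at (0,1); v=(2,-3)
5. t=1/3 → B at (2/3,0); v=(2,3)
6. t=8/3 → T at (6,8); v=(2,-3)
7. t=1/2 → R at (7,13/2); v=(-2,-3)

Final position: (7,13/2)
Wall sequence: BRTLBTR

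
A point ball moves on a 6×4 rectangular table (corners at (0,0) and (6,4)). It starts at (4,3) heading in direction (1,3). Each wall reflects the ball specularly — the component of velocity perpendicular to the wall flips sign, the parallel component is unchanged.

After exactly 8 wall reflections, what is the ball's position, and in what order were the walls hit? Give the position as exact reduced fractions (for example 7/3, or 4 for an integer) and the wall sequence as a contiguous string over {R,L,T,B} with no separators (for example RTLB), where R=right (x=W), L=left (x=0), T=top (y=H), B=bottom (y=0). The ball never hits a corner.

1. t=1/3 → T at (13/3,4); v=(1,-3)
2. t=4/3 → B at (17/3,0); v=(1,3)
3. t=1/3 → R at (6,1); v=(-1,3)
4. t=1 → T at (5,4); v=(-1,-3)
5. t=4/3 → B at (11/3,0); v=(-1,3)
6. t=4/3 → T at (7/3,4); v=(-1,-3)
7. t=4/3 → B at (1,0); v=(-1,3)
8. t=1 → L at (0,3); v=(1,3)

Final position: (0,3)
Wall sequence: TBRTBTBL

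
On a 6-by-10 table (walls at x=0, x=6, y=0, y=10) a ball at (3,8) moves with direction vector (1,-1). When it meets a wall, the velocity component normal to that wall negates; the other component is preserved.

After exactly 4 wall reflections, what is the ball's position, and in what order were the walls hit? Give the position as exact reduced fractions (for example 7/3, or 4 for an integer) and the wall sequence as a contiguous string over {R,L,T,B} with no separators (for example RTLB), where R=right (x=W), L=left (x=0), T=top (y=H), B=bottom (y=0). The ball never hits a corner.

Final position: (6,7)
Wall sequence: RBLR

1. t=3 → R at (6,5); v=(-1,-1)
2. t=5 → B at (1,0); v=(-1,1)
3. t=1 → L at (0,1); v=(1,1)
4. t=6 → R at (6,7); v=(-1,1)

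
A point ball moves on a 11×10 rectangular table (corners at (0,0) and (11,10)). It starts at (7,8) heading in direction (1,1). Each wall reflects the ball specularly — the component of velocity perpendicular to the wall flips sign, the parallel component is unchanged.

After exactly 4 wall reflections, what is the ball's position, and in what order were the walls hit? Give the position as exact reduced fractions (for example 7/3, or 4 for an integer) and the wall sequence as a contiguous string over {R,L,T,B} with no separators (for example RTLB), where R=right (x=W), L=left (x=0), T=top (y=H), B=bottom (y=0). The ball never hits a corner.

Final position: (0,3)
Wall sequence: TRBL

1. t=2 → T at (9,10); v=(1,-1)
2. t=2 → R at (11,8); v=(-1,-1)
3. t=8 → B at (3,0); v=(-1,1)
4. t=3 → L at (0,3); v=(1,1)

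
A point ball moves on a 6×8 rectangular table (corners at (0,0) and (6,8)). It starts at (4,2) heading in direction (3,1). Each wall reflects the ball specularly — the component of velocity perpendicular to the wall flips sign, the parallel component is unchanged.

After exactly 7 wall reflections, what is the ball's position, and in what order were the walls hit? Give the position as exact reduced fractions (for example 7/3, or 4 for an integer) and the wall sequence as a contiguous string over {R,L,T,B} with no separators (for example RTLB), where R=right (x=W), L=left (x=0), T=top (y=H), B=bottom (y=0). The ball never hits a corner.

1. t=2/3 → R at (6,8/3); v=(-3,1)
2. t=2 → L at (0,14/3); v=(3,1)
3. t=2 → R at (6,20/3); v=(-3,1)
4. t=4/3 → T at (2,8); v=(-3,-1)
5. t=2/3 → L at (0,22/3); v=(3,-1)
6. t=2 → R at (6,16/3); v=(-3,-1)
7. t=2 → L at (0,10/3); v=(3,-1)

Final position: (0,10/3)
Wall sequence: RLRTLRL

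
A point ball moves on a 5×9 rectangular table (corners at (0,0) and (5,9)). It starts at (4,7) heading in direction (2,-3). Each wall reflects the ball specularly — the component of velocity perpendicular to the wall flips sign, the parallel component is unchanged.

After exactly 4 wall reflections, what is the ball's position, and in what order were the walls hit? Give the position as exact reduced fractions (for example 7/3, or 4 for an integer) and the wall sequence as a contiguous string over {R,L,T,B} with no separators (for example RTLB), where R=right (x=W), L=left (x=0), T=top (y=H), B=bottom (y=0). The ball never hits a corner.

1. t=1/2 → R at (5,11/2); v=(-2,-3)
2. t=11/6 → B at (4/3,0); v=(-2,3)
3. t=2/3 → L at (0,2); v=(2,3)
4. t=7/3 → T at (14/3,9); v=(2,-3)

Final position: (14/3,9)
Wall sequence: RBLT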